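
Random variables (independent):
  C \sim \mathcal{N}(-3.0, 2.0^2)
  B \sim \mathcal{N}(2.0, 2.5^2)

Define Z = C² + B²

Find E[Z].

E[Z] = E[C²] + E[B²]
E[C²] = Var(C) + E[C]² = 4 + 9 = 13
E[B²] = Var(B) + E[B]² = 6.25 + 4 = 10.25
E[Z] = 13 + 10.25 = 23.25

23.25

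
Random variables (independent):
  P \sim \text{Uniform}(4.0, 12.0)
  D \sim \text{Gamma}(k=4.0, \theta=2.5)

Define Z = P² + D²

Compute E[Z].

E[Z] = E[P²] + E[D²]
E[P²] = Var(P) + E[P]² = 5.3333333 + 64 = 69.333333
E[D²] = Var(D) + E[D]² = 25 + 100 = 125
E[Z] = 69.333333 + 125 = 194.33333

194.33333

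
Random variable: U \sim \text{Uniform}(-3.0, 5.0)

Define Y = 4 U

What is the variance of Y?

For Y = aU + b: Var(Y) = a² * Var(U)
Var(U) = (5 + 3)^2/12 = 5.3333333
Var(Y) = 4² * 5.3333333 = 16 * 5.3333333 = 85.333333

85.333333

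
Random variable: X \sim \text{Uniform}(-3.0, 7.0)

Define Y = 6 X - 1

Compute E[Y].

For Y = 6X - 1:
E[Y] = 6 * E[X] - 1
E[X] = (-3 + 7)/2 = 2
E[Y] = 6 * 2 - 1 = 11

11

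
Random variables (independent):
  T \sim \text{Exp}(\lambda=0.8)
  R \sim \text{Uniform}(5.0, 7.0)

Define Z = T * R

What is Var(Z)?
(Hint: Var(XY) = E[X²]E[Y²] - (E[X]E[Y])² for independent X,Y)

Var(XY) = E[X²]E[Y²] - (E[X]E[Y])²
E[T] = 1.25, Var(T) = 1.5625
E[R] = 6, Var(R) = 0.33333333
E[T²] = 1.5625 + 1.25² = 3.125
E[R²] = 0.33333333 + 6² = 36.333333
Var(Z) = 3.125*36.333333 - (1.25*6)²
= 113.54167 - 56.25 = 57.291667

57.291667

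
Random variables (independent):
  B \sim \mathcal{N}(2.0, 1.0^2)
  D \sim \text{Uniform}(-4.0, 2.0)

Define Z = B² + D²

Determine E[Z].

E[Z] = E[B²] + E[D²]
E[B²] = Var(B) + E[B]² = 1 + 4 = 5
E[D²] = Var(D) + E[D]² = 3 + 1 = 4
E[Z] = 5 + 4 = 9

9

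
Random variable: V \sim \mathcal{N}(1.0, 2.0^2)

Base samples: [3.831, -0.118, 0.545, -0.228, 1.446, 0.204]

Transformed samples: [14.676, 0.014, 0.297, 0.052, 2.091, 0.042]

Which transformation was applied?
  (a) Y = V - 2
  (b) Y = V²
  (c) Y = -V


Checking option (b) Y = V²:
  V = 3.831 -> Y = 14.676 ✓
  V = -0.118 -> Y = 0.014 ✓
  V = 0.545 -> Y = 0.297 ✓
All samples match this transformation.

(b) V²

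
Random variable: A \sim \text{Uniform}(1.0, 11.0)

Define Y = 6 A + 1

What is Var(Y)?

For Y = aA + b: Var(Y) = a² * Var(A)
Var(A) = (11 - 1)^2/12 = 8.3333333
Var(Y) = 6² * 8.3333333 = 36 * 8.3333333 = 300

300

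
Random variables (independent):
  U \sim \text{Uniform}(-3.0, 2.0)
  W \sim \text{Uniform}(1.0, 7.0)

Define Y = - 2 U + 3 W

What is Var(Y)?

For independent RVs: Var(aX + bY) = a²Var(X) + b²Var(Y)
Var(U) = 2.0833333
Var(W) = 3
Var(Y) = (-2)²*2.0833333 + 3²*3
= 4*2.0833333 + 9*3 = 35.333333

35.333333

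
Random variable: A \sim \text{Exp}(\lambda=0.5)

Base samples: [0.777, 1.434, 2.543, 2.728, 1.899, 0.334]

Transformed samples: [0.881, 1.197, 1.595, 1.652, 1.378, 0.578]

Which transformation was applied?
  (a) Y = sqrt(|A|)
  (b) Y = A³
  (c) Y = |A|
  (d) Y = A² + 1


Checking option (a) Y = sqrt(|A|):
  A = 0.777 -> Y = 0.881 ✓
  A = 1.434 -> Y = 1.197 ✓
  A = 2.543 -> Y = 1.595 ✓
All samples match this transformation.

(a) sqrt(|A|)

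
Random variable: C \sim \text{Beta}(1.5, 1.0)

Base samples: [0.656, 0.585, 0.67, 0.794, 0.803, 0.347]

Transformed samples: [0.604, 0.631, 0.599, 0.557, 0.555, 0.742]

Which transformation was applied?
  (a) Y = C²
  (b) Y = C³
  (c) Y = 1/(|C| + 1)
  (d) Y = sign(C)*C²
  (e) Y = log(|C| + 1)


Checking option (c) Y = 1/(|C| + 1):
  C = 0.656 -> Y = 0.604 ✓
  C = 0.585 -> Y = 0.631 ✓
  C = 0.67 -> Y = 0.599 ✓
All samples match this transformation.

(c) 1/(|C| + 1)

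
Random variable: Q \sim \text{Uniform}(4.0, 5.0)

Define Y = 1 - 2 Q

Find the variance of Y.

For Y = aQ + b: Var(Y) = a² * Var(Q)
Var(Q) = (5 - 4)^2/12 = 0.083333333
Var(Y) = (-2)² * 0.083333333 = 4 * 0.083333333 = 0.33333333

0.33333333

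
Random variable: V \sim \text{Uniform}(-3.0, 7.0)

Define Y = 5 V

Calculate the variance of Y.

For Y = aV + b: Var(Y) = a² * Var(V)
Var(V) = (7 + 3)^2/12 = 8.3333333
Var(Y) = 5² * 8.3333333 = 25 * 8.3333333 = 208.33333

208.33333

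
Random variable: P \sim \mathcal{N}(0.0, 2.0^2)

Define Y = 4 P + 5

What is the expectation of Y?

For Y = 4P + 5:
E[Y] = 4 * E[P] + 5
E[P] = 0.0 = 0
E[Y] = 4 * 0 + 5 = 5

5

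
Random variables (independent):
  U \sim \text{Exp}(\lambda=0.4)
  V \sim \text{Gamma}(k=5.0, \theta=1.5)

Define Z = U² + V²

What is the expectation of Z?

E[Z] = E[U²] + E[V²]
E[U²] = Var(U) + E[U]² = 6.25 + 6.25 = 12.5
E[V²] = Var(V) + E[V]² = 11.25 + 56.25 = 67.5
E[Z] = 12.5 + 67.5 = 80

80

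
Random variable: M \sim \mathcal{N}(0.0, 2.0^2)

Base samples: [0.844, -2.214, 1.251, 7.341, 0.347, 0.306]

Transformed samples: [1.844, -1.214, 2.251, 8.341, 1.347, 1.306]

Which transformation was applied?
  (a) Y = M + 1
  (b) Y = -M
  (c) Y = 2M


Checking option (a) Y = M + 1:
  M = 0.844 -> Y = 1.844 ✓
  M = -2.214 -> Y = -1.214 ✓
  M = 1.251 -> Y = 2.251 ✓
All samples match this transformation.

(a) M + 1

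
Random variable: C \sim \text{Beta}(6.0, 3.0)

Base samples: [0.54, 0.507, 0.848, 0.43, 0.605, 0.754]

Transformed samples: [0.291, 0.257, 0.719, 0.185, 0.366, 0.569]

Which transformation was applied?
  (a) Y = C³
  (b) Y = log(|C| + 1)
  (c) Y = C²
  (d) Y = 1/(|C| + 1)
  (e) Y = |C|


Checking option (c) Y = C²:
  C = 0.54 -> Y = 0.291 ✓
  C = 0.507 -> Y = 0.257 ✓
  C = 0.848 -> Y = 0.719 ✓
All samples match this transformation.

(c) C²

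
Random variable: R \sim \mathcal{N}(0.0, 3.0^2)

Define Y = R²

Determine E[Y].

Using E[X²] = Var(X) + (E[X])²:
E[R] = 0
Var(R) = 3.0^2 = 9
E[R²] = 9 + 0² = 9 + 0 = 9

9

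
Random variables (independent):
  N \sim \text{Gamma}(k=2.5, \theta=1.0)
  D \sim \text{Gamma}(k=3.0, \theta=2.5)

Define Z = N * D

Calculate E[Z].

For independent RVs: E[XY] = E[X]*E[Y]
E[N] = 2.5
E[D] = 7.5
E[Z] = 2.5 * 7.5 = 18.75

18.75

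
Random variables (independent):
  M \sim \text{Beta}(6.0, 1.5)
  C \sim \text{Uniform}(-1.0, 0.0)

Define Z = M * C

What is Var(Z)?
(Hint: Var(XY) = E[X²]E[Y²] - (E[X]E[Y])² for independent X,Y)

Var(XY) = E[X²]E[Y²] - (E[X]E[Y])²
E[M] = 0.8, Var(M) = 0.018823529
E[C] = -0.5, Var(C) = 0.083333333
E[M²] = 0.018823529 + 0.8² = 0.65882353
E[C²] = 0.083333333 + (-0.5)² = 0.33333333
Var(Z) = 0.65882353*0.33333333 - (0.8*(-0.5))²
= 0.21960784 - 0.16 = 0.059607843

0.059607843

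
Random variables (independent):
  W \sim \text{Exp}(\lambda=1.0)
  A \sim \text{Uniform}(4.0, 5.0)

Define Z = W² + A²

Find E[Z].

E[Z] = E[W²] + E[A²]
E[W²] = Var(W) + E[W]² = 1 + 1 = 2
E[A²] = Var(A) + E[A]² = 0.083333333 + 20.25 = 20.333333
E[Z] = 2 + 20.333333 = 22.333333

22.333333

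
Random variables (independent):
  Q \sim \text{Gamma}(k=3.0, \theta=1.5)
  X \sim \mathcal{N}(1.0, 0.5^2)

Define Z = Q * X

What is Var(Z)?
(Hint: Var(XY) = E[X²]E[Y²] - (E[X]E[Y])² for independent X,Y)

Var(XY) = E[X²]E[Y²] - (E[X]E[Y])²
E[Q] = 4.5, Var(Q) = 6.75
E[X] = 1, Var(X) = 0.25
E[Q²] = 6.75 + 4.5² = 27
E[X²] = 0.25 + 1² = 1.25
Var(Z) = 27*1.25 - (4.5*1)²
= 33.75 - 20.25 = 13.5

13.5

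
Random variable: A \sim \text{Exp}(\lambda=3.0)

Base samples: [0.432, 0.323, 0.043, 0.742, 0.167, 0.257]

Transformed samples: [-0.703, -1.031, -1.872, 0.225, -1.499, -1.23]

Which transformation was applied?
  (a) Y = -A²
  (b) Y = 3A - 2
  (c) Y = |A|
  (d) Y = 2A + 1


Checking option (b) Y = 3A - 2:
  A = 0.432 -> Y = -0.703 ✓
  A = 0.323 -> Y = -1.031 ✓
  A = 0.043 -> Y = -1.872 ✓
All samples match this transformation.

(b) 3A - 2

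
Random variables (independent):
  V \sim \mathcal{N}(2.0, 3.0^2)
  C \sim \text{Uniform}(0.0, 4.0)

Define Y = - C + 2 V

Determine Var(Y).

For independent RVs: Var(aX + bY) = a²Var(X) + b²Var(Y)
Var(V) = 9
Var(C) = 1.3333333
Var(Y) = 2²*9 + (-1)²*1.3333333
= 4*9 + 1*1.3333333 = 37.333333

37.333333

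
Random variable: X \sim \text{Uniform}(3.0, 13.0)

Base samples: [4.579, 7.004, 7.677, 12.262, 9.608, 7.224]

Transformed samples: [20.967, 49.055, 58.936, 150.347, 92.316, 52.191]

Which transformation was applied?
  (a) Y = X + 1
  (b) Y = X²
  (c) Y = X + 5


Checking option (b) Y = X²:
  X = 4.579 -> Y = 20.967 ✓
  X = 7.004 -> Y = 49.055 ✓
  X = 7.677 -> Y = 58.936 ✓
All samples match this transformation.

(b) X²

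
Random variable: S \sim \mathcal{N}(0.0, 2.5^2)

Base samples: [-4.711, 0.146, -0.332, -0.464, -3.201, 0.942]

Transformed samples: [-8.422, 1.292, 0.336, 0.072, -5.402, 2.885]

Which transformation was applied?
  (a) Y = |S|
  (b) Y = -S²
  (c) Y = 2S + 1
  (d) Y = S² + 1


Checking option (c) Y = 2S + 1:
  S = -4.711 -> Y = -8.422 ✓
  S = 0.146 -> Y = 1.292 ✓
  S = -0.332 -> Y = 0.336 ✓
All samples match this transformation.

(c) 2S + 1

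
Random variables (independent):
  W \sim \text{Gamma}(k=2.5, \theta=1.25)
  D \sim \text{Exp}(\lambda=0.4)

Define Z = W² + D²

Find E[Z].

E[Z] = E[W²] + E[D²]
E[W²] = Var(W) + E[W]² = 3.90625 + 9.765625 = 13.671875
E[D²] = Var(D) + E[D]² = 6.25 + 6.25 = 12.5
E[Z] = 13.671875 + 12.5 = 26.171875

26.171875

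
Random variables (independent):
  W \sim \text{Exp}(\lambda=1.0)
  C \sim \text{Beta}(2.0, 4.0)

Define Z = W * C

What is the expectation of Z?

For independent RVs: E[XY] = E[X]*E[Y]
E[W] = 1
E[C] = 0.33333333
E[Z] = 1 * 0.33333333 = 0.33333333

0.33333333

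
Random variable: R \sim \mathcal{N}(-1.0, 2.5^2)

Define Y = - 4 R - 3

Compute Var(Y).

For Y = aR + b: Var(Y) = a² * Var(R)
Var(R) = 2.5^2 = 6.25
Var(Y) = (-4)² * 6.25 = 16 * 6.25 = 100

100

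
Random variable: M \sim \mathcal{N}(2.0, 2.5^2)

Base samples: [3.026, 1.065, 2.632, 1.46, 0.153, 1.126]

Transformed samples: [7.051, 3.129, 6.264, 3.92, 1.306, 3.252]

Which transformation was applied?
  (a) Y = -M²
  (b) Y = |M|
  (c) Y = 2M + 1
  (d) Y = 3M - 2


Checking option (c) Y = 2M + 1:
  M = 3.026 -> Y = 7.051 ✓
  M = 1.065 -> Y = 3.129 ✓
  M = 2.632 -> Y = 6.264 ✓
All samples match this transformation.

(c) 2M + 1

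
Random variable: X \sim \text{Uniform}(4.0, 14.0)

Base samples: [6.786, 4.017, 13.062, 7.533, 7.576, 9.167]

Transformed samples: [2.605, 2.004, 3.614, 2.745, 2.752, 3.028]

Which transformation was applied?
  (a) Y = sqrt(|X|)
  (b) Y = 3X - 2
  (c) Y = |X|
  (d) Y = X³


Checking option (a) Y = sqrt(|X|):
  X = 6.786 -> Y = 2.605 ✓
  X = 4.017 -> Y = 2.004 ✓
  X = 13.062 -> Y = 3.614 ✓
All samples match this transformation.

(a) sqrt(|X|)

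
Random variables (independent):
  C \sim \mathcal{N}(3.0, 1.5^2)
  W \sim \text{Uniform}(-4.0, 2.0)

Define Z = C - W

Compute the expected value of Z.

E[Z] = 1*E[C] - 1*E[W]
E[C] = 3
E[W] = -1
E[Z] = 1*3 - 1*(-1) = 4

4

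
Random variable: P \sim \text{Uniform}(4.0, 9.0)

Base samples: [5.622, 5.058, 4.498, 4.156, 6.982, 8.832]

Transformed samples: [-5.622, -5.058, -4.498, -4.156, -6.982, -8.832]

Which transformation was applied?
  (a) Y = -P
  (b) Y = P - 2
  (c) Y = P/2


Checking option (a) Y = -P:
  P = 5.622 -> Y = -5.622 ✓
  P = 5.058 -> Y = -5.058 ✓
  P = 4.498 -> Y = -4.498 ✓
All samples match this transformation.

(a) -P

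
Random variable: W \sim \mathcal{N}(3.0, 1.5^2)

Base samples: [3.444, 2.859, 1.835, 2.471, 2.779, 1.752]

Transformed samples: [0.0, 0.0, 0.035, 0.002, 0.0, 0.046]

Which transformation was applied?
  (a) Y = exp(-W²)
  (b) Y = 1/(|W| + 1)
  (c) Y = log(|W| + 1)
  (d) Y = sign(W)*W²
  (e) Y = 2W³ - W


Checking option (a) Y = exp(-W²):
  W = 3.444 -> Y = 0.0 ✓
  W = 2.859 -> Y = 0.0 ✓
  W = 1.835 -> Y = 0.035 ✓
All samples match this transformation.

(a) exp(-W²)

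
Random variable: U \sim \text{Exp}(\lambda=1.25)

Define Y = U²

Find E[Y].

E[U²] = Var(U) + (E[U])² = 0.64 + 0.64 = 1.28

1.28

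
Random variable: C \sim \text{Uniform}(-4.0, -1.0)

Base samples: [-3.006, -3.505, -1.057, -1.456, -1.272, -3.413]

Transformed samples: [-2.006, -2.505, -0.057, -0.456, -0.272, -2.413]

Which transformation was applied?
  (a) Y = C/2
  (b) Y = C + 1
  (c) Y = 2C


Checking option (b) Y = C + 1:
  C = -3.006 -> Y = -2.006 ✓
  C = -3.505 -> Y = -2.505 ✓
  C = -1.057 -> Y = -0.057 ✓
All samples match this transformation.

(b) C + 1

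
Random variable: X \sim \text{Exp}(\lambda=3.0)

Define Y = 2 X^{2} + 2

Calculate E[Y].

E[Y] = 2*E[X²] + 2
E[X] = 0.33333333
E[X²] = Var(X) + (E[X])² = 0.11111111 + 0.11111111 = 0.22222222
E[Y] = 2*0.22222222 + 2 = 2.4444444

2.4444444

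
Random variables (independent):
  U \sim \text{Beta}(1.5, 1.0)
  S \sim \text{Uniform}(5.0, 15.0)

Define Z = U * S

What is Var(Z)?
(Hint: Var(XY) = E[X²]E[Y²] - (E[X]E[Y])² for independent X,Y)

Var(XY) = E[X²]E[Y²] - (E[X]E[Y])²
E[U] = 0.6, Var(U) = 0.068571429
E[S] = 10, Var(S) = 8.3333333
E[U²] = 0.068571429 + 0.6² = 0.42857143
E[S²] = 8.3333333 + 10² = 108.33333
Var(Z) = 0.42857143*108.33333 - (0.6*10)²
= 46.428571 - 36 = 10.428571

10.428571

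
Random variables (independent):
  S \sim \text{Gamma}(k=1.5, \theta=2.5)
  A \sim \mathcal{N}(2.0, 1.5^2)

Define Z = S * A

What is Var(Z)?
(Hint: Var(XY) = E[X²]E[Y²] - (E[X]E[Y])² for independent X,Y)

Var(XY) = E[X²]E[Y²] - (E[X]E[Y])²
E[S] = 3.75, Var(S) = 9.375
E[A] = 2, Var(A) = 2.25
E[S²] = 9.375 + 3.75² = 23.4375
E[A²] = 2.25 + 2² = 6.25
Var(Z) = 23.4375*6.25 - (3.75*2)²
= 146.48438 - 56.25 = 90.234375

90.234375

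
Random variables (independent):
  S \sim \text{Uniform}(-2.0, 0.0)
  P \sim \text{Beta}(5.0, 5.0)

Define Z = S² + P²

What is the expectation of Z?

E[Z] = E[S²] + E[P²]
E[S²] = Var(S) + E[S]² = 0.33333333 + 1 = 1.3333333
E[P²] = Var(P) + E[P]² = 0.022727273 + 0.25 = 0.27272727
E[Z] = 1.3333333 + 0.27272727 = 1.6060606

1.6060606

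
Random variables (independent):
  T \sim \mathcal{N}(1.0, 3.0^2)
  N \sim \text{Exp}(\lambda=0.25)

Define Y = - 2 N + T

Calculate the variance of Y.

For independent RVs: Var(aX + bY) = a²Var(X) + b²Var(Y)
Var(T) = 9
Var(N) = 16
Var(Y) = 1²*9 + (-2)²*16
= 1*9 + 4*16 = 73

73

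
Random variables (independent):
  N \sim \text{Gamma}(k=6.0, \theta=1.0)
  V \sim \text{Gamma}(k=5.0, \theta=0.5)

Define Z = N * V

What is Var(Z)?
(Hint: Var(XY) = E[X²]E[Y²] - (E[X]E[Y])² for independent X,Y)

Var(XY) = E[X²]E[Y²] - (E[X]E[Y])²
E[N] = 6, Var(N) = 6
E[V] = 2.5, Var(V) = 1.25
E[N²] = 6 + 6² = 42
E[V²] = 1.25 + 2.5² = 7.5
Var(Z) = 42*7.5 - (6*2.5)²
= 315 - 225 = 90

90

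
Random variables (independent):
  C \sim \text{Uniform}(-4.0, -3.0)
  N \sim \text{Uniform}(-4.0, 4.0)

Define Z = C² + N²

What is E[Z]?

E[Z] = E[C²] + E[N²]
E[C²] = Var(C) + E[C]² = 0.083333333 + 12.25 = 12.333333
E[N²] = Var(N) + E[N]² = 5.3333333 + 0 = 5.3333333
E[Z] = 12.333333 + 5.3333333 = 17.666667

17.666667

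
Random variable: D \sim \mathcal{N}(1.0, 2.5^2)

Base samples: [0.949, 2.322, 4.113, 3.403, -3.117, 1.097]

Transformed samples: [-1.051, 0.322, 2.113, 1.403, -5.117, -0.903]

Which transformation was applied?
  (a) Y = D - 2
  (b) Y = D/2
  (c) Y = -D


Checking option (a) Y = D - 2:
  D = 0.949 -> Y = -1.051 ✓
  D = 2.322 -> Y = 0.322 ✓
  D = 4.113 -> Y = 2.113 ✓
All samples match this transformation.

(a) D - 2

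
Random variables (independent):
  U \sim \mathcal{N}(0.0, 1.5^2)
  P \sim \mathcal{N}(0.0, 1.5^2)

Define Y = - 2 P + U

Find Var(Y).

For independent RVs: Var(aX + bY) = a²Var(X) + b²Var(Y)
Var(U) = 2.25
Var(P) = 2.25
Var(Y) = 1²*2.25 + (-2)²*2.25
= 1*2.25 + 4*2.25 = 11.25

11.25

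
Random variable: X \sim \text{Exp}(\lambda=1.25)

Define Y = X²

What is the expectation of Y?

E[X²] = Var(X) + (E[X])² = 0.64 + 0.64 = 1.28

1.28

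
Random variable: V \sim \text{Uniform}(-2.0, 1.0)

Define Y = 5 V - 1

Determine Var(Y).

For Y = aV + b: Var(Y) = a² * Var(V)
Var(V) = (1 + 2)^2/12 = 0.75
Var(Y) = 5² * 0.75 = 25 * 0.75 = 18.75

18.75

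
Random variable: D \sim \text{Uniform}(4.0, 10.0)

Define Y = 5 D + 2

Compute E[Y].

For Y = 5D + 2:
E[Y] = 5 * E[D] + 2
E[D] = (4 + 10)/2 = 7
E[Y] = 5 * 7 + 2 = 37

37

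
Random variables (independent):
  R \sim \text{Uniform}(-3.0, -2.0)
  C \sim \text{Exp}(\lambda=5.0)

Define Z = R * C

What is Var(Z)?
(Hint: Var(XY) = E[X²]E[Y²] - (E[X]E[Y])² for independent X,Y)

Var(XY) = E[X²]E[Y²] - (E[X]E[Y])²
E[R] = -2.5, Var(R) = 0.083333333
E[C] = 0.2, Var(C) = 0.04
E[R²] = 0.083333333 + (-2.5)² = 6.3333333
E[C²] = 0.04 + 0.2² = 0.08
Var(Z) = 6.3333333*0.08 - (-2.5*0.2)²
= 0.50666667 - 0.25 = 0.25666667

0.25666667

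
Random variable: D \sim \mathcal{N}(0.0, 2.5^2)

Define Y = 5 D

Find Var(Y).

For Y = aD + b: Var(Y) = a² * Var(D)
Var(D) = 2.5^2 = 6.25
Var(Y) = 5² * 6.25 = 25 * 6.25 = 156.25

156.25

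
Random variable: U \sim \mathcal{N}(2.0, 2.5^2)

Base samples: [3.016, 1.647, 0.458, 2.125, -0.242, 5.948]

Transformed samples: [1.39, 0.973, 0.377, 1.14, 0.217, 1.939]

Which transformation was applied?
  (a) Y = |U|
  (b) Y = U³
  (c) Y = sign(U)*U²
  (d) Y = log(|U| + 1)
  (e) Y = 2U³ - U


Checking option (d) Y = log(|U| + 1):
  U = 3.016 -> Y = 1.39 ✓
  U = 1.647 -> Y = 0.973 ✓
  U = 0.458 -> Y = 0.377 ✓
All samples match this transformation.

(d) log(|U| + 1)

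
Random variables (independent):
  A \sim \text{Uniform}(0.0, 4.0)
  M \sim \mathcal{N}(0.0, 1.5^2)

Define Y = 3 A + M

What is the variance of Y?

For independent RVs: Var(aX + bY) = a²Var(X) + b²Var(Y)
Var(A) = 1.3333333
Var(M) = 2.25
Var(Y) = 3²*1.3333333 + 1²*2.25
= 9*1.3333333 + 1*2.25 = 14.25

14.25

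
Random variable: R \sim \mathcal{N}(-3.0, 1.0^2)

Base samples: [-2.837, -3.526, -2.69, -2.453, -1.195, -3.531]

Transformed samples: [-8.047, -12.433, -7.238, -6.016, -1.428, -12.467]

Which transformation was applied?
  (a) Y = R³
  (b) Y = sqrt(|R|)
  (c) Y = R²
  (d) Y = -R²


Checking option (d) Y = -R²:
  R = -2.837 -> Y = -8.047 ✓
  R = -3.526 -> Y = -12.433 ✓
  R = -2.69 -> Y = -7.238 ✓
All samples match this transformation.

(d) -R²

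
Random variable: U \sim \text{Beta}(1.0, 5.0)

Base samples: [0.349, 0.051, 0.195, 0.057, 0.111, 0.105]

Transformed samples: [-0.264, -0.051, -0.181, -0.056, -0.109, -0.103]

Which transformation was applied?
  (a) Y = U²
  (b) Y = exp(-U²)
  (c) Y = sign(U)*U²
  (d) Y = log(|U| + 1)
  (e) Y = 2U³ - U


Checking option (e) Y = 2U³ - U:
  U = 0.349 -> Y = -0.264 ✓
  U = 0.051 -> Y = -0.051 ✓
  U = 0.195 -> Y = -0.181 ✓
All samples match this transformation.

(e) 2U³ - U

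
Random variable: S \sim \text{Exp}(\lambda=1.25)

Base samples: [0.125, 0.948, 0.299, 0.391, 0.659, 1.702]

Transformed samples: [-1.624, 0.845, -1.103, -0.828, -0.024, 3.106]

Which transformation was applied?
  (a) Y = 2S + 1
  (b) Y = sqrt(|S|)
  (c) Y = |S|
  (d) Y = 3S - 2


Checking option (d) Y = 3S - 2:
  S = 0.125 -> Y = -1.624 ✓
  S = 0.948 -> Y = 0.845 ✓
  S = 0.299 -> Y = -1.103 ✓
All samples match this transformation.

(d) 3S - 2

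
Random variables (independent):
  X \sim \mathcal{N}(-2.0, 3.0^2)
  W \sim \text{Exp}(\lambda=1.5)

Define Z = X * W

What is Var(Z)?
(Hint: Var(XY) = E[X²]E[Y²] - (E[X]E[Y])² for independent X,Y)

Var(XY) = E[X²]E[Y²] - (E[X]E[Y])²
E[X] = -2, Var(X) = 9
E[W] = 0.66666667, Var(W) = 0.44444444
E[X²] = 9 + (-2)² = 13
E[W²] = 0.44444444 + 0.66666667² = 0.88888889
Var(Z) = 13*0.88888889 - (-2*0.66666667)²
= 11.555556 - 1.7777778 = 9.7777778

9.7777778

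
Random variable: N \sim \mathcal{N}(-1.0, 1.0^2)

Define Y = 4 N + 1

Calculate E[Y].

For Y = 4N + 1:
E[Y] = 4 * E[N] + 1
E[N] = -1.0 = -1
E[Y] = 4 * (-1) + 1 = -3

-3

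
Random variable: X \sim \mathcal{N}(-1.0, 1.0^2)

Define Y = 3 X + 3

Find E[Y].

For Y = 3X + 3:
E[Y] = 3 * E[X] + 3
E[X] = -1.0 = -1
E[Y] = 3 * (-1) + 3 = 0

0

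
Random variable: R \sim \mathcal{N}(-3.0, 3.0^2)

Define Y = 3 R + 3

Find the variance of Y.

For Y = aR + b: Var(Y) = a² * Var(R)
Var(R) = 3.0^2 = 9
Var(Y) = 3² * 9 = 9 * 9 = 81

81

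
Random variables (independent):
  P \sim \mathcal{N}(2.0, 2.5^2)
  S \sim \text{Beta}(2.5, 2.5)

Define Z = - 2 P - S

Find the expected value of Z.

E[Z] = -2*E[P] - 1*E[S]
E[P] = 2
E[S] = 0.5
E[Z] = -2*2 - 1*0.5 = -4.5

-4.5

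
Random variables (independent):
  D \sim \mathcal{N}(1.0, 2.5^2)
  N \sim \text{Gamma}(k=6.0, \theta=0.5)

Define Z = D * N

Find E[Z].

For independent RVs: E[XY] = E[X]*E[Y]
E[D] = 1
E[N] = 3
E[Z] = 1 * 3 = 3

3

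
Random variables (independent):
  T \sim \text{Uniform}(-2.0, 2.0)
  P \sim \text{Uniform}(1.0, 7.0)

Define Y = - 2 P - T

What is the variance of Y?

For independent RVs: Var(aX + bY) = a²Var(X) + b²Var(Y)
Var(T) = 1.3333333
Var(P) = 3
Var(Y) = (-1)²*1.3333333 + (-2)²*3
= 1*1.3333333 + 4*3 = 13.333333

13.333333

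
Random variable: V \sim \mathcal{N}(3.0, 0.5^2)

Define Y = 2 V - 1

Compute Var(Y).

For Y = aV + b: Var(Y) = a² * Var(V)
Var(V) = 0.5^2 = 0.25
Var(Y) = 2² * 0.25 = 4 * 0.25 = 1

1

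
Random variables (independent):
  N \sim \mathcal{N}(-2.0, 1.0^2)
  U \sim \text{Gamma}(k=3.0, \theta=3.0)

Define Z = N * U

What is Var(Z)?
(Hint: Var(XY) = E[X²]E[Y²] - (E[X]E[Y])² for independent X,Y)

Var(XY) = E[X²]E[Y²] - (E[X]E[Y])²
E[N] = -2, Var(N) = 1
E[U] = 9, Var(U) = 27
E[N²] = 1 + (-2)² = 5
E[U²] = 27 + 9² = 108
Var(Z) = 5*108 - (-2*9)²
= 540 - 324 = 216

216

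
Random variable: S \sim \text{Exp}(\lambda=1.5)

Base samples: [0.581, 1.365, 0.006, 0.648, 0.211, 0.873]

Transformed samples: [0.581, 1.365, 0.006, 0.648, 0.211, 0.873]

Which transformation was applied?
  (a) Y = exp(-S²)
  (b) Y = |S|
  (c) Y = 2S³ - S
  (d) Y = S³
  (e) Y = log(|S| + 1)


Checking option (b) Y = |S|:
  S = 0.581 -> Y = 0.581 ✓
  S = 1.365 -> Y = 1.365 ✓
  S = 0.006 -> Y = 0.006 ✓
All samples match this transformation.

(b) |S|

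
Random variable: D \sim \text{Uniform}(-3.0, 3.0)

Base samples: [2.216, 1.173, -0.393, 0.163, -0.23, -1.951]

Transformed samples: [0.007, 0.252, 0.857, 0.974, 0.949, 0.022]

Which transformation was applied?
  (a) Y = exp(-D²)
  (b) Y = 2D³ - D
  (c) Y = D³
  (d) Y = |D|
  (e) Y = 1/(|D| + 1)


Checking option (a) Y = exp(-D²):
  D = 2.216 -> Y = 0.007 ✓
  D = 1.173 -> Y = 0.252 ✓
  D = -0.393 -> Y = 0.857 ✓
All samples match this transformation.

(a) exp(-D²)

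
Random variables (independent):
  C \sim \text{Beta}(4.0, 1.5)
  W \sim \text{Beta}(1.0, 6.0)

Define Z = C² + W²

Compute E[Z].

E[Z] = E[C²] + E[W²]
E[C²] = Var(C) + E[C]² = 0.03051494 + 0.52892562 = 0.55944056
E[W²] = Var(W) + E[W]² = 0.015306122 + 0.020408163 = 0.035714286
E[Z] = 0.55944056 + 0.035714286 = 0.59515485

0.59515485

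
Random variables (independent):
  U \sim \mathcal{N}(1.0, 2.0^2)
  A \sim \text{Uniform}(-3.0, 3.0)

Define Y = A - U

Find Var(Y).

For independent RVs: Var(aX + bY) = a²Var(X) + b²Var(Y)
Var(U) = 4
Var(A) = 3
Var(Y) = (-1)²*4 + 1²*3
= 1*4 + 1*3 = 7

7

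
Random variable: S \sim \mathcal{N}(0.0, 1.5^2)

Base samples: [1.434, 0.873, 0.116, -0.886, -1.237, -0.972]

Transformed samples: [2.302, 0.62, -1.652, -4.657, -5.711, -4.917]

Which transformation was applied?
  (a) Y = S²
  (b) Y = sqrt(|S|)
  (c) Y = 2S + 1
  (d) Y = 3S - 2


Checking option (d) Y = 3S - 2:
  S = 1.434 -> Y = 2.302 ✓
  S = 0.873 -> Y = 0.62 ✓
  S = 0.116 -> Y = -1.652 ✓
All samples match this transformation.

(d) 3S - 2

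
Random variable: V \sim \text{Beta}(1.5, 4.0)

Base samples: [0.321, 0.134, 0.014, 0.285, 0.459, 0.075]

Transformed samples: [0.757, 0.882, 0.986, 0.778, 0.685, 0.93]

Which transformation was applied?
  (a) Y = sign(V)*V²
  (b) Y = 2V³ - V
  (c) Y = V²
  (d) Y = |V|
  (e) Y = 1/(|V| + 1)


Checking option (e) Y = 1/(|V| + 1):
  V = 0.321 -> Y = 0.757 ✓
  V = 0.134 -> Y = 0.882 ✓
  V = 0.014 -> Y = 0.986 ✓
All samples match this transformation.

(e) 1/(|V| + 1)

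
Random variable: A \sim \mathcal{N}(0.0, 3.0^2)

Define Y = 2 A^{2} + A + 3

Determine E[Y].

E[Y] = 2*E[A²] + 1*E[A] + 3
E[A] = 0
E[A²] = Var(A) + (E[A])² = 9 + 0 = 9
E[Y] = 2*9 + 1*0 + 3 = 21

21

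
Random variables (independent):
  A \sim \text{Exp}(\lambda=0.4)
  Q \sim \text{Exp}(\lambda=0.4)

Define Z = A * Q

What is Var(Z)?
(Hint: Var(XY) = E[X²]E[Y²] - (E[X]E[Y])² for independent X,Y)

Var(XY) = E[X²]E[Y²] - (E[X]E[Y])²
E[A] = 2.5, Var(A) = 6.25
E[Q] = 2.5, Var(Q) = 6.25
E[A²] = 6.25 + 2.5² = 12.5
E[Q²] = 6.25 + 2.5² = 12.5
Var(Z) = 12.5*12.5 - (2.5*2.5)²
= 156.25 - 39.0625 = 117.1875

117.1875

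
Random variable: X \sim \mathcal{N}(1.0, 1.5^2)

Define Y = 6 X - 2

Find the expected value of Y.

For Y = 6X - 2:
E[Y] = 6 * E[X] - 2
E[X] = 1.0 = 1
E[Y] = 6 * 1 - 2 = 4

4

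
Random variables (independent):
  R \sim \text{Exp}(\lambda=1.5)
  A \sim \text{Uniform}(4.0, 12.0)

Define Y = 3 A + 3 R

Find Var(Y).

For independent RVs: Var(aX + bY) = a²Var(X) + b²Var(Y)
Var(R) = 0.44444444
Var(A) = 5.3333333
Var(Y) = 3²*0.44444444 + 3²*5.3333333
= 9*0.44444444 + 9*5.3333333 = 52

52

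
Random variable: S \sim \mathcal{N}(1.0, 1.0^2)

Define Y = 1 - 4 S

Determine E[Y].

For Y = -4S + 1:
E[Y] = -4 * E[S] + 1
E[S] = 1.0 = 1
E[Y] = -4 * 1 + 1 = -3

-3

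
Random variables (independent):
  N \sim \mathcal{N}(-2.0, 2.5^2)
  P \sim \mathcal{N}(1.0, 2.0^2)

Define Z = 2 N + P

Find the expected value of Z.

E[Z] = 2*E[N] + 1*E[P]
E[N] = -2
E[P] = 1
E[Z] = 2*(-2) + 1*1 = -3

-3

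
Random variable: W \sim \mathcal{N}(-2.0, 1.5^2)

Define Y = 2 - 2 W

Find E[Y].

For Y = -2W + 2:
E[Y] = -2 * E[W] + 2
E[W] = -2.0 = -2
E[Y] = -2 * (-2) + 2 = 6

6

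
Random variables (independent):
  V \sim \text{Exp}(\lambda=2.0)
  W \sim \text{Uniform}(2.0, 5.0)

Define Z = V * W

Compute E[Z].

For independent RVs: E[XY] = E[X]*E[Y]
E[V] = 0.5
E[W] = 3.5
E[Z] = 0.5 * 3.5 = 1.75

1.75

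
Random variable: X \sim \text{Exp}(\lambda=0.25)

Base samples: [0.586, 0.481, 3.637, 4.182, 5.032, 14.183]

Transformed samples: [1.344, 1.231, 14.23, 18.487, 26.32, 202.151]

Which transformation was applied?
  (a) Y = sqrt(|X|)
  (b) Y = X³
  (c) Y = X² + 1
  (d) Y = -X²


Checking option (c) Y = X² + 1:
  X = 0.586 -> Y = 1.344 ✓
  X = 0.481 -> Y = 1.231 ✓
  X = 3.637 -> Y = 14.23 ✓
All samples match this transformation.

(c) X² + 1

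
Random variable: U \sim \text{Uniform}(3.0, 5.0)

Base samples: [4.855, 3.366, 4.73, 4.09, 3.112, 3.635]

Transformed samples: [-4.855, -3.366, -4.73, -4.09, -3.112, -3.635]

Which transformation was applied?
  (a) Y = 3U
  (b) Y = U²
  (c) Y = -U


Checking option (c) Y = -U:
  U = 4.855 -> Y = -4.855 ✓
  U = 3.366 -> Y = -3.366 ✓
  U = 4.73 -> Y = -4.73 ✓
All samples match this transformation.

(c) -U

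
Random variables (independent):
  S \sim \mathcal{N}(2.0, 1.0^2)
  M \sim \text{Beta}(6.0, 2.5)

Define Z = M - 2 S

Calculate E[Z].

E[Z] = -2*E[S] + 1*E[M]
E[S] = 2
E[M] = 0.70588235
E[Z] = -2*2 + 1*0.70588235 = -3.2941176

-3.2941176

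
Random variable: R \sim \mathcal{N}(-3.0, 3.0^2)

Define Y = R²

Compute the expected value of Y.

Using E[X²] = Var(X) + (E[X])²:
E[R] = -3
Var(R) = 3.0^2 = 9
E[R²] = 9 + (-3)² = 9 + 9 = 18

18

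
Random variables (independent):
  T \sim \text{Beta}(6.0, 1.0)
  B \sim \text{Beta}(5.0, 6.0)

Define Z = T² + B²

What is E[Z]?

E[Z] = E[T²] + E[B²]
E[T²] = Var(T) + E[T]² = 0.015306122 + 0.73469388 = 0.75
E[B²] = Var(B) + E[B]² = 0.020661157 + 0.20661157 = 0.22727273
E[Z] = 0.75 + 0.22727273 = 0.97727273

0.97727273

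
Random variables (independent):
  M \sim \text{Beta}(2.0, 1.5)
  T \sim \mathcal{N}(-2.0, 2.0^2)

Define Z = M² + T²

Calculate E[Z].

E[Z] = E[M²] + E[T²]
E[M²] = Var(M) + E[M]² = 0.054421769 + 0.32653061 = 0.38095238
E[T²] = Var(T) + E[T]² = 4 + 4 = 8
E[Z] = 0.38095238 + 8 = 8.3809524

8.3809524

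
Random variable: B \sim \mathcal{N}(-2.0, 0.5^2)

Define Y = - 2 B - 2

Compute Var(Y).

For Y = aB + b: Var(Y) = a² * Var(B)
Var(B) = 0.5^2 = 0.25
Var(Y) = (-2)² * 0.25 = 4 * 0.25 = 1

1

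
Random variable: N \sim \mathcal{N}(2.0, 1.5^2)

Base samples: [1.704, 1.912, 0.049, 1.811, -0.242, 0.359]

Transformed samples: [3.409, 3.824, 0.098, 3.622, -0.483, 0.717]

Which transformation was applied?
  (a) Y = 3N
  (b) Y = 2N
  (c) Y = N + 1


Checking option (b) Y = 2N:
  N = 1.704 -> Y = 3.409 ✓
  N = 1.912 -> Y = 3.824 ✓
  N = 0.049 -> Y = 0.098 ✓
All samples match this transformation.

(b) 2N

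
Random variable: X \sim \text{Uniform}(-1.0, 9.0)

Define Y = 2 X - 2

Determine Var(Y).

For Y = aX + b: Var(Y) = a² * Var(X)
Var(X) = (9 + 1)^2/12 = 8.3333333
Var(Y) = 2² * 8.3333333 = 4 * 8.3333333 = 33.333333

33.333333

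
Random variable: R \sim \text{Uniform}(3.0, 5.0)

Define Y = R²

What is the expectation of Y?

Using E[X²] = Var(X) + (E[X])²:
E[R] = 4
Var(R) = (5 - 3)^2/12 = 0.33333333
E[R²] = 0.33333333 + 4² = 0.33333333 + 16 = 16.333333

16.333333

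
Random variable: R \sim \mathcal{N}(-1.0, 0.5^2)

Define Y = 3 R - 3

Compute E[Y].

For Y = 3R - 3:
E[Y] = 3 * E[R] - 3
E[R] = -1.0 = -1
E[Y] = 3 * (-1) - 3 = -6

-6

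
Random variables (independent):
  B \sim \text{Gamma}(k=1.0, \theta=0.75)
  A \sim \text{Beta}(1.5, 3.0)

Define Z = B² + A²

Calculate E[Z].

E[Z] = E[B²] + E[A²]
E[B²] = Var(B) + E[B]² = 0.5625 + 0.5625 = 1.125
E[A²] = Var(A) + E[A]² = 0.04040404 + 0.11111111 = 0.15151515
E[Z] = 1.125 + 0.15151515 = 1.2765152

1.2765152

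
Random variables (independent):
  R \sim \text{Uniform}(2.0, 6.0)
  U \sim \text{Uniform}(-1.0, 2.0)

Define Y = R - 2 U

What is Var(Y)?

For independent RVs: Var(aX + bY) = a²Var(X) + b²Var(Y)
Var(R) = 1.3333333
Var(U) = 0.75
Var(Y) = 1²*1.3333333 + (-2)²*0.75
= 1*1.3333333 + 4*0.75 = 4.3333333

4.3333333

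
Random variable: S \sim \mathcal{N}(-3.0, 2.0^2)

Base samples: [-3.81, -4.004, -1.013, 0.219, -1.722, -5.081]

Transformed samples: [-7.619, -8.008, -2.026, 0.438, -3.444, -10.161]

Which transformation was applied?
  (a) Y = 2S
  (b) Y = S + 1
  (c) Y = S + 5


Checking option (a) Y = 2S:
  S = -3.81 -> Y = -7.619 ✓
  S = -4.004 -> Y = -8.008 ✓
  S = -1.013 -> Y = -2.026 ✓
All samples match this transformation.

(a) 2S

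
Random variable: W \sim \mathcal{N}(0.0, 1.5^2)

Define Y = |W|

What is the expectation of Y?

For X ~ N(0, 1.5²), E[|X|] = sigma * sqrt(2/pi)
= 1.5 * sqrt(2/pi) = 1.1968268

1.1968268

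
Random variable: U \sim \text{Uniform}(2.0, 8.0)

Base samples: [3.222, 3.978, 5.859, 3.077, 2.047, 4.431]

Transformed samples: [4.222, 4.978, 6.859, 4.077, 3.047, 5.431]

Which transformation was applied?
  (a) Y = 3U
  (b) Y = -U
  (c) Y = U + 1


Checking option (c) Y = U + 1:
  U = 3.222 -> Y = 4.222 ✓
  U = 3.978 -> Y = 4.978 ✓
  U = 5.859 -> Y = 6.859 ✓
All samples match this transformation.

(c) U + 1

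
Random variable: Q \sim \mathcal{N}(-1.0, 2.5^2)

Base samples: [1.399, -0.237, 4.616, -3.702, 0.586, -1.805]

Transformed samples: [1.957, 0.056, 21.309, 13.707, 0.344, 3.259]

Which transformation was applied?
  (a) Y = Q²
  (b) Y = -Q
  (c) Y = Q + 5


Checking option (a) Y = Q²:
  Q = 1.399 -> Y = 1.957 ✓
  Q = -0.237 -> Y = 0.056 ✓
  Q = 4.616 -> Y = 21.309 ✓
All samples match this transformation.

(a) Q²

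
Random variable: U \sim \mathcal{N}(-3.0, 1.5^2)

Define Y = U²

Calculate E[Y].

E[U²] = Var(U) + (E[U])² = 2.25 + 9 = 11.25

11.25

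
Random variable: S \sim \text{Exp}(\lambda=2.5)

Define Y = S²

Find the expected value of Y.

Using E[X²] = Var(X) + (E[X])²:
E[S] = 0.4
Var(S) = 1/2.5^2 = 0.16
E[S²] = 0.16 + 0.4² = 0.16 + 0.16 = 0.32

0.32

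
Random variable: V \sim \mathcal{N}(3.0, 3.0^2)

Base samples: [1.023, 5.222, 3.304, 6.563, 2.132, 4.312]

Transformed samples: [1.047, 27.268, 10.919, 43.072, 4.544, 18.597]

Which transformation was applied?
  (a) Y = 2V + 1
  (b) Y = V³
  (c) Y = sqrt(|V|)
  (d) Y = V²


Checking option (d) Y = V²:
  V = 1.023 -> Y = 1.047 ✓
  V = 5.222 -> Y = 27.268 ✓
  V = 3.304 -> Y = 10.919 ✓
All samples match this transformation.

(d) V²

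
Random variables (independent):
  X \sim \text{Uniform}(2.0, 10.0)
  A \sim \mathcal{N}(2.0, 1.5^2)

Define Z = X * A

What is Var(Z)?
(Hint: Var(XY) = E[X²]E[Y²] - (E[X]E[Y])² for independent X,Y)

Var(XY) = E[X²]E[Y²] - (E[X]E[Y])²
E[X] = 6, Var(X) = 5.3333333
E[A] = 2, Var(A) = 2.25
E[X²] = 5.3333333 + 6² = 41.333333
E[A²] = 2.25 + 2² = 6.25
Var(Z) = 41.333333*6.25 - (6*2)²
= 258.33333 - 144 = 114.33333

114.33333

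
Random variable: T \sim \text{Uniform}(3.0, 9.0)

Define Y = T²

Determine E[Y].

Using E[X²] = Var(X) + (E[X])²:
E[T] = 6
Var(T) = (9 - 3)^2/12 = 3
E[T²] = 3 + 6² = 3 + 36 = 39

39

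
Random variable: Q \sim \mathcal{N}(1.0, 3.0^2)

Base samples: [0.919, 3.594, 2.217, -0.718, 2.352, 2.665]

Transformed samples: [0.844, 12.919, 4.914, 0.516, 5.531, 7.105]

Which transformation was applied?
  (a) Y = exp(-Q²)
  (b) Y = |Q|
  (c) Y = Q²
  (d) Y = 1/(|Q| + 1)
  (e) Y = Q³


Checking option (c) Y = Q²:
  Q = 0.919 -> Y = 0.844 ✓
  Q = 3.594 -> Y = 12.919 ✓
  Q = 2.217 -> Y = 4.914 ✓
All samples match this transformation.

(c) Q²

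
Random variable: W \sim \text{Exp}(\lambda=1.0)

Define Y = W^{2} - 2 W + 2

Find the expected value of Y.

E[Y] = 1*E[W²] - 2*E[W] + 2
E[W] = 1
E[W²] = Var(W) + (E[W])² = 1 + 1 = 2
E[Y] = 1*2 - 2*1 + 2 = 2

2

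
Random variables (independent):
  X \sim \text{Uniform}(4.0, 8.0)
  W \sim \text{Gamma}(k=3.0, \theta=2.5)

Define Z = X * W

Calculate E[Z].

For independent RVs: E[XY] = E[X]*E[Y]
E[X] = 6
E[W] = 7.5
E[Z] = 6 * 7.5 = 45

45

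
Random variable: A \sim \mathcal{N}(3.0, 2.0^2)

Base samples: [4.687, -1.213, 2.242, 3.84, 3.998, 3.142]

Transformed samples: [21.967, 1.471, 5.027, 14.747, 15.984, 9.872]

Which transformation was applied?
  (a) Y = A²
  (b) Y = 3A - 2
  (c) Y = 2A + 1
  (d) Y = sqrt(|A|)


Checking option (a) Y = A²:
  A = 4.687 -> Y = 21.967 ✓
  A = -1.213 -> Y = 1.471 ✓
  A = 2.242 -> Y = 5.027 ✓
All samples match this transformation.

(a) A²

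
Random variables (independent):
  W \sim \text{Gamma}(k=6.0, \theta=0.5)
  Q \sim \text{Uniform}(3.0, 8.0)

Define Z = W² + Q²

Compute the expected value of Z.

E[Z] = E[W²] + E[Q²]
E[W²] = Var(W) + E[W]² = 1.5 + 9 = 10.5
E[Q²] = Var(Q) + E[Q]² = 2.0833333 + 30.25 = 32.333333
E[Z] = 10.5 + 32.333333 = 42.833333

42.833333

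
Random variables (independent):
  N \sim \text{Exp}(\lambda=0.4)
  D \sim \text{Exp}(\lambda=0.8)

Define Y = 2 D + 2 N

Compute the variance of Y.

For independent RVs: Var(aX + bY) = a²Var(X) + b²Var(Y)
Var(N) = 6.25
Var(D) = 1.5625
Var(Y) = 2²*6.25 + 2²*1.5625
= 4*6.25 + 4*1.5625 = 31.25

31.25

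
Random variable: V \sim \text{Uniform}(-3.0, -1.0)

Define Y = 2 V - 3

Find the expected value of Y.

For Y = 2V - 3:
E[Y] = 2 * E[V] - 3
E[V] = (-3 - 1)/2 = -2
E[Y] = 2 * (-2) - 3 = -7

-7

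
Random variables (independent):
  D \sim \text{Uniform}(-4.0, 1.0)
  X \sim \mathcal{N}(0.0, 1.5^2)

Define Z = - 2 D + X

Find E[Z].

E[Z] = -2*E[D] + 1*E[X]
E[D] = -1.5
E[X] = 0
E[Z] = -2*(-1.5) + 1*0 = 3

3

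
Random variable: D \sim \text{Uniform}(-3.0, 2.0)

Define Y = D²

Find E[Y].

Using E[X²] = Var(X) + (E[X])²:
E[D] = -0.5
Var(D) = (2 + 3)^2/12 = 2.0833333
E[D²] = 2.0833333 + (-0.5)² = 2.0833333 + 0.25 = 2.3333333

2.3333333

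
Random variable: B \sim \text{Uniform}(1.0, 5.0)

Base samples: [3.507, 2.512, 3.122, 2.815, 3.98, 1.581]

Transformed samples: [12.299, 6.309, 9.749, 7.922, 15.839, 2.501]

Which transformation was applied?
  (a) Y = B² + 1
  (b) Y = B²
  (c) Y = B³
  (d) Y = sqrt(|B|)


Checking option (b) Y = B²:
  B = 3.507 -> Y = 12.299 ✓
  B = 2.512 -> Y = 6.309 ✓
  B = 3.122 -> Y = 9.749 ✓
All samples match this transformation.

(b) B²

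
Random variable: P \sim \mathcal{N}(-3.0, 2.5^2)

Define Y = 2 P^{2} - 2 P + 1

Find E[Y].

E[Y] = 2*E[P²] - 2*E[P] + 1
E[P] = -3
E[P²] = Var(P) + (E[P])² = 6.25 + 9 = 15.25
E[Y] = 2*15.25 - 2*(-3) + 1 = 37.5

37.5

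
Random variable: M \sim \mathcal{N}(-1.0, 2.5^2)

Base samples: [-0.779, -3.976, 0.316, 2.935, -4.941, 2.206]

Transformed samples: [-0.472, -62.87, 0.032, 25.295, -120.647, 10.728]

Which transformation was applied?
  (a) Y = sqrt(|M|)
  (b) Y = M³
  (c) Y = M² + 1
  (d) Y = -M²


Checking option (b) Y = M³:
  M = -0.779 -> Y = -0.472 ✓
  M = -3.976 -> Y = -62.87 ✓
  M = 0.316 -> Y = 0.032 ✓
All samples match this transformation.

(b) M³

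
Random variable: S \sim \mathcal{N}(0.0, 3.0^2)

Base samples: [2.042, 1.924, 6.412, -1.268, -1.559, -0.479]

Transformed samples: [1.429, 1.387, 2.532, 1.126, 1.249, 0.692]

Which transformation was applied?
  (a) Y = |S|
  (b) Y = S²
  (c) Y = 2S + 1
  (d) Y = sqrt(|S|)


Checking option (d) Y = sqrt(|S|):
  S = 2.042 -> Y = 1.429 ✓
  S = 1.924 -> Y = 1.387 ✓
  S = 6.412 -> Y = 2.532 ✓
All samples match this transformation.

(d) sqrt(|S|)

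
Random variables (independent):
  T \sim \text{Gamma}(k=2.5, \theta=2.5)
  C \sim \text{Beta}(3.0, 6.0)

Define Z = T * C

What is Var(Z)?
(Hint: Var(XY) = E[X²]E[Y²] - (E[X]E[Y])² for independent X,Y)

Var(XY) = E[X²]E[Y²] - (E[X]E[Y])²
E[T] = 6.25, Var(T) = 15.625
E[C] = 0.33333333, Var(C) = 0.022222222
E[T²] = 15.625 + 6.25² = 54.6875
E[C²] = 0.022222222 + 0.33333333² = 0.13333333
Var(Z) = 54.6875*0.13333333 - (6.25*0.33333333)²
= 7.2916667 - 4.3402778 = 2.9513889

2.9513889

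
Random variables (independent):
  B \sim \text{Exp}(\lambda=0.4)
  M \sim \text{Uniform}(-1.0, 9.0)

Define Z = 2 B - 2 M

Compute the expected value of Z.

E[Z] = 2*E[B] - 2*E[M]
E[B] = 2.5
E[M] = 4
E[Z] = 2*2.5 - 2*4 = -3

-3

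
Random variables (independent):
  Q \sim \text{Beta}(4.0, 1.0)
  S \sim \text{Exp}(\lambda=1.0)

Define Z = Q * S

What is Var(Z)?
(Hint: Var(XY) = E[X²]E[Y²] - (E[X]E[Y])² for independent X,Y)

Var(XY) = E[X²]E[Y²] - (E[X]E[Y])²
E[Q] = 0.8, Var(Q) = 0.026666667
E[S] = 1, Var(S) = 1
E[Q²] = 0.026666667 + 0.8² = 0.66666667
E[S²] = 1 + 1² = 2
Var(Z) = 0.66666667*2 - (0.8*1)²
= 1.3333333 - 0.64 = 0.69333333

0.69333333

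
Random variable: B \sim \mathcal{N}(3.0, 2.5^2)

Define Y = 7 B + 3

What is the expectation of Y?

For Y = 7B + 3:
E[Y] = 7 * E[B] + 3
E[B] = 3.0 = 3
E[Y] = 7 * 3 + 3 = 24

24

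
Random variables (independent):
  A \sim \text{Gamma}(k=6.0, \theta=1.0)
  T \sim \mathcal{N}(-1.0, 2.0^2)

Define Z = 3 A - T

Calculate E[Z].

E[Z] = 3*E[A] - 1*E[T]
E[A] = 6
E[T] = -1
E[Z] = 3*6 - 1*(-1) = 19

19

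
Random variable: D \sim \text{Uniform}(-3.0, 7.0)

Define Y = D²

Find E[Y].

Using E[X²] = Var(X) + (E[X])²:
E[D] = 2
Var(D) = (7 + 3)^2/12 = 8.3333333
E[D²] = 8.3333333 + 2² = 8.3333333 + 4 = 12.333333

12.333333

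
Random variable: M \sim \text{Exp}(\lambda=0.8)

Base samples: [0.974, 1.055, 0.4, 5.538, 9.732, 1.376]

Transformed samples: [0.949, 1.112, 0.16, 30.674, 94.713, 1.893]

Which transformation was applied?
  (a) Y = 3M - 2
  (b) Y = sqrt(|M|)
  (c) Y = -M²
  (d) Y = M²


Checking option (d) Y = M²:
  M = 0.974 -> Y = 0.949 ✓
  M = 1.055 -> Y = 1.112 ✓
  M = 0.4 -> Y = 0.16 ✓
All samples match this transformation.

(d) M²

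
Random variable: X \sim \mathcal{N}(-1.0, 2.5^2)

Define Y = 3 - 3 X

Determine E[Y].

For Y = -3X + 3:
E[Y] = -3 * E[X] + 3
E[X] = -1.0 = -1
E[Y] = -3 * (-1) + 3 = 6

6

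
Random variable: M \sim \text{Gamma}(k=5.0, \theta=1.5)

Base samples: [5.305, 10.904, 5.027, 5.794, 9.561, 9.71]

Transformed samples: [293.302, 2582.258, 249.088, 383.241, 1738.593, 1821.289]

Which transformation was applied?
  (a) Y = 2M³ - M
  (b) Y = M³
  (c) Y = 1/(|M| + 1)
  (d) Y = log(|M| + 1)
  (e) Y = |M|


Checking option (a) Y = 2M³ - M:
  M = 5.305 -> Y = 293.302 ✓
  M = 10.904 -> Y = 2582.258 ✓
  M = 5.027 -> Y = 249.088 ✓
All samples match this transformation.

(a) 2M³ - M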